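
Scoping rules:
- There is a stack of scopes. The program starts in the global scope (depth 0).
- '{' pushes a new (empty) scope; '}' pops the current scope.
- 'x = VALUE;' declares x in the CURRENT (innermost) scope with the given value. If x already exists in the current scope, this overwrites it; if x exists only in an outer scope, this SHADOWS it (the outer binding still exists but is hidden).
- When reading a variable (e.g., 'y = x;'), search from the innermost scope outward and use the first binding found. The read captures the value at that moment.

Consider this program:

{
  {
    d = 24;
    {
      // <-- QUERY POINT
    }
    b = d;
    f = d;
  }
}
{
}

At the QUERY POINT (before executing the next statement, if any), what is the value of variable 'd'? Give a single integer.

Answer: 24

Derivation:
Step 1: enter scope (depth=1)
Step 2: enter scope (depth=2)
Step 3: declare d=24 at depth 2
Step 4: enter scope (depth=3)
Visible at query point: d=24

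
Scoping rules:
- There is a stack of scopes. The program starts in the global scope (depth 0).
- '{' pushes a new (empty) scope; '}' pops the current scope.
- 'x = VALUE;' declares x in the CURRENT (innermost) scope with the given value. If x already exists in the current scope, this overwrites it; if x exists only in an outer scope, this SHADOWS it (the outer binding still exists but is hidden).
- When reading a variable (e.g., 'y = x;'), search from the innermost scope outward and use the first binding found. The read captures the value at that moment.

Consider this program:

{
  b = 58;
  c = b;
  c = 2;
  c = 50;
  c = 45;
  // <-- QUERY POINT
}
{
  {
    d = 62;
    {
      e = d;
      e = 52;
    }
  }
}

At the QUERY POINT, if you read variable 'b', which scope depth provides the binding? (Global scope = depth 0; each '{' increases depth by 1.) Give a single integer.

Answer: 1

Derivation:
Step 1: enter scope (depth=1)
Step 2: declare b=58 at depth 1
Step 3: declare c=(read b)=58 at depth 1
Step 4: declare c=2 at depth 1
Step 5: declare c=50 at depth 1
Step 6: declare c=45 at depth 1
Visible at query point: b=58 c=45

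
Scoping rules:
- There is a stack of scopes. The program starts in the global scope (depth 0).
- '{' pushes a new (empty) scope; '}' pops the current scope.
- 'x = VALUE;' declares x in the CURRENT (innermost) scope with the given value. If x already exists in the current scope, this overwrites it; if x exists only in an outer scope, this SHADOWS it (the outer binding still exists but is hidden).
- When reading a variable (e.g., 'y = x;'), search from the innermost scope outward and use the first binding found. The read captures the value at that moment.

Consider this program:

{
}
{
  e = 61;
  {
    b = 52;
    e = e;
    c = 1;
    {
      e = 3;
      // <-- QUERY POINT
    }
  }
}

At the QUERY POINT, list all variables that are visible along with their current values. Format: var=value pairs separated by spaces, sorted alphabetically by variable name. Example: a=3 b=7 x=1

Step 1: enter scope (depth=1)
Step 2: exit scope (depth=0)
Step 3: enter scope (depth=1)
Step 4: declare e=61 at depth 1
Step 5: enter scope (depth=2)
Step 6: declare b=52 at depth 2
Step 7: declare e=(read e)=61 at depth 2
Step 8: declare c=1 at depth 2
Step 9: enter scope (depth=3)
Step 10: declare e=3 at depth 3
Visible at query point: b=52 c=1 e=3

Answer: b=52 c=1 e=3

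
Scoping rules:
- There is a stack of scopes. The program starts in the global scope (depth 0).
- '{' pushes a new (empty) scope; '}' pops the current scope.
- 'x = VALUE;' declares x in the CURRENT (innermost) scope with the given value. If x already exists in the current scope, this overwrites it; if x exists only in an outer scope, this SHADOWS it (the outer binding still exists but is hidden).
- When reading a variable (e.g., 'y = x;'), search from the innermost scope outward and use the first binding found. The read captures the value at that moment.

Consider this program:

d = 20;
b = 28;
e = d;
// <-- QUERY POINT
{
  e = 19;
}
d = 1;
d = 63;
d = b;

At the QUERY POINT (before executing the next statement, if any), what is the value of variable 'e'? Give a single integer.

Step 1: declare d=20 at depth 0
Step 2: declare b=28 at depth 0
Step 3: declare e=(read d)=20 at depth 0
Visible at query point: b=28 d=20 e=20

Answer: 20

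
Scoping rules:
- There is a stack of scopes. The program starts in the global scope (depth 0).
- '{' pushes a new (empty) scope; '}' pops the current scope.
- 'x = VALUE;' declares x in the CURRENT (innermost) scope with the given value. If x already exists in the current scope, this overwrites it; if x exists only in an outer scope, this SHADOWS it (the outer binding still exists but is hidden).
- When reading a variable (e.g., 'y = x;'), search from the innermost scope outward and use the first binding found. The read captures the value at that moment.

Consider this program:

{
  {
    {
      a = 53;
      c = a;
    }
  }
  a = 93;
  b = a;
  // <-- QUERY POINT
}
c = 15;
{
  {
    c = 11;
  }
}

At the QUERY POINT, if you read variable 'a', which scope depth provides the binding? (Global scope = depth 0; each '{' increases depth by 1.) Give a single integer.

Step 1: enter scope (depth=1)
Step 2: enter scope (depth=2)
Step 3: enter scope (depth=3)
Step 4: declare a=53 at depth 3
Step 5: declare c=(read a)=53 at depth 3
Step 6: exit scope (depth=2)
Step 7: exit scope (depth=1)
Step 8: declare a=93 at depth 1
Step 9: declare b=(read a)=93 at depth 1
Visible at query point: a=93 b=93

Answer: 1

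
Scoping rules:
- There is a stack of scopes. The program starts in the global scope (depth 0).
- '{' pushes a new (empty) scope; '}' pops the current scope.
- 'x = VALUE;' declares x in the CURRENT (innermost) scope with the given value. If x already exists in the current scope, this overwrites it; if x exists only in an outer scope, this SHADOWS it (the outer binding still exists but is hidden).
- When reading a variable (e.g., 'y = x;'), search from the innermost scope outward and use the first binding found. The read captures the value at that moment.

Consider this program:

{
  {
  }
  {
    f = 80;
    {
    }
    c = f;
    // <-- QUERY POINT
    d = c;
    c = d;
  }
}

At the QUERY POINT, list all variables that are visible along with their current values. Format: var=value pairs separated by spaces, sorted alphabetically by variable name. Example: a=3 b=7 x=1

Step 1: enter scope (depth=1)
Step 2: enter scope (depth=2)
Step 3: exit scope (depth=1)
Step 4: enter scope (depth=2)
Step 5: declare f=80 at depth 2
Step 6: enter scope (depth=3)
Step 7: exit scope (depth=2)
Step 8: declare c=(read f)=80 at depth 2
Visible at query point: c=80 f=80

Answer: c=80 f=80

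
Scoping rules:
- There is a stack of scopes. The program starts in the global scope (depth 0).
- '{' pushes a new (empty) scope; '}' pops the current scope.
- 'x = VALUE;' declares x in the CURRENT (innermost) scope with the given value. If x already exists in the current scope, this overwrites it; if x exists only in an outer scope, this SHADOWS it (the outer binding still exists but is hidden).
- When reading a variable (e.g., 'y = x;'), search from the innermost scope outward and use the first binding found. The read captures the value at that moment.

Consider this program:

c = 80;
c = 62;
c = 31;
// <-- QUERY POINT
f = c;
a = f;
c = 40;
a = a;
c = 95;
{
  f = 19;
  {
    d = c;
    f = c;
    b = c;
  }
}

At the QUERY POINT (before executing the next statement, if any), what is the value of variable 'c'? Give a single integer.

Answer: 31

Derivation:
Step 1: declare c=80 at depth 0
Step 2: declare c=62 at depth 0
Step 3: declare c=31 at depth 0
Visible at query point: c=31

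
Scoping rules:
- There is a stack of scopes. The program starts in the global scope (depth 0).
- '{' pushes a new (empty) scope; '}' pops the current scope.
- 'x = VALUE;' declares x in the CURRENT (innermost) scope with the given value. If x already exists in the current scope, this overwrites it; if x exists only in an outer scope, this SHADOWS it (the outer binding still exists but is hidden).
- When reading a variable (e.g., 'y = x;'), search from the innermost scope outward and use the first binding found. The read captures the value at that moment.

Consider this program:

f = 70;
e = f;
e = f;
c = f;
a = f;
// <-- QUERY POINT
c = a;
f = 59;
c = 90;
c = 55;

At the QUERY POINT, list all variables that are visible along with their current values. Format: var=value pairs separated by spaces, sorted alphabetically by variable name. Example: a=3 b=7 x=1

Answer: a=70 c=70 e=70 f=70

Derivation:
Step 1: declare f=70 at depth 0
Step 2: declare e=(read f)=70 at depth 0
Step 3: declare e=(read f)=70 at depth 0
Step 4: declare c=(read f)=70 at depth 0
Step 5: declare a=(read f)=70 at depth 0
Visible at query point: a=70 c=70 e=70 f=70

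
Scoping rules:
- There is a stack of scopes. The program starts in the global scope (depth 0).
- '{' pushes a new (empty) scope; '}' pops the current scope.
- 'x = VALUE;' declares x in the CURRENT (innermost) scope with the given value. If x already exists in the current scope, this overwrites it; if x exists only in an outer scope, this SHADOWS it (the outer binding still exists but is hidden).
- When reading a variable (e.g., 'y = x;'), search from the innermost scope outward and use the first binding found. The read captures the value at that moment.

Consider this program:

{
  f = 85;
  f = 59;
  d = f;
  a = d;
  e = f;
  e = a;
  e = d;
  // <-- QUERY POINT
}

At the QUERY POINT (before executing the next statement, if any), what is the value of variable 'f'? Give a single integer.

Answer: 59

Derivation:
Step 1: enter scope (depth=1)
Step 2: declare f=85 at depth 1
Step 3: declare f=59 at depth 1
Step 4: declare d=(read f)=59 at depth 1
Step 5: declare a=(read d)=59 at depth 1
Step 6: declare e=(read f)=59 at depth 1
Step 7: declare e=(read a)=59 at depth 1
Step 8: declare e=(read d)=59 at depth 1
Visible at query point: a=59 d=59 e=59 f=59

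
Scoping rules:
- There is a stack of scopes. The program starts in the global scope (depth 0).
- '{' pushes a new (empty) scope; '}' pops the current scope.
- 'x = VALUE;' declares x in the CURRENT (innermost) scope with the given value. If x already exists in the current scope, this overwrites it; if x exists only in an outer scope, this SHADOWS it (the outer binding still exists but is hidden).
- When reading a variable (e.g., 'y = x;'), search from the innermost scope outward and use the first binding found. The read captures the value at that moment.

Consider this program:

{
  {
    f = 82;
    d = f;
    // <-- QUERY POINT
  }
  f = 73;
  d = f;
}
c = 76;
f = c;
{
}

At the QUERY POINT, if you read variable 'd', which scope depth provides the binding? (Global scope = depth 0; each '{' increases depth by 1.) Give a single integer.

Step 1: enter scope (depth=1)
Step 2: enter scope (depth=2)
Step 3: declare f=82 at depth 2
Step 4: declare d=(read f)=82 at depth 2
Visible at query point: d=82 f=82

Answer: 2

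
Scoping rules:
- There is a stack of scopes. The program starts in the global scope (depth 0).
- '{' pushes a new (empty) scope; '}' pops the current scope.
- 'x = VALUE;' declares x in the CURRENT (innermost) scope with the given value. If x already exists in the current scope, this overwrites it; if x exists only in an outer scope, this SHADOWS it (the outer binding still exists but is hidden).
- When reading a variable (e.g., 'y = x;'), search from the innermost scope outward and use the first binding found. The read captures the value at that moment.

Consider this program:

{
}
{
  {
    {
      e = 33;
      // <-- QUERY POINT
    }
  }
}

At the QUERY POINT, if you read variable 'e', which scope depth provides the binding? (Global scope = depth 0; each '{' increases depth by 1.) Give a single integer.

Step 1: enter scope (depth=1)
Step 2: exit scope (depth=0)
Step 3: enter scope (depth=1)
Step 4: enter scope (depth=2)
Step 5: enter scope (depth=3)
Step 6: declare e=33 at depth 3
Visible at query point: e=33

Answer: 3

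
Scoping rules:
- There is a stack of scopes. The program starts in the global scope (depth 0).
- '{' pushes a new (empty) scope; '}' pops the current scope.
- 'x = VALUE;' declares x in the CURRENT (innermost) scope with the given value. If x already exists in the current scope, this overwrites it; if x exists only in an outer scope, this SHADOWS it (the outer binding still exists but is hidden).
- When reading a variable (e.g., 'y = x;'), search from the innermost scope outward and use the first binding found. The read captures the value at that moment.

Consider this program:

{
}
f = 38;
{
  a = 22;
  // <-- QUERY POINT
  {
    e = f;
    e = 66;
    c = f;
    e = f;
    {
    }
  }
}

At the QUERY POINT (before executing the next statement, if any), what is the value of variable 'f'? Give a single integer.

Step 1: enter scope (depth=1)
Step 2: exit scope (depth=0)
Step 3: declare f=38 at depth 0
Step 4: enter scope (depth=1)
Step 5: declare a=22 at depth 1
Visible at query point: a=22 f=38

Answer: 38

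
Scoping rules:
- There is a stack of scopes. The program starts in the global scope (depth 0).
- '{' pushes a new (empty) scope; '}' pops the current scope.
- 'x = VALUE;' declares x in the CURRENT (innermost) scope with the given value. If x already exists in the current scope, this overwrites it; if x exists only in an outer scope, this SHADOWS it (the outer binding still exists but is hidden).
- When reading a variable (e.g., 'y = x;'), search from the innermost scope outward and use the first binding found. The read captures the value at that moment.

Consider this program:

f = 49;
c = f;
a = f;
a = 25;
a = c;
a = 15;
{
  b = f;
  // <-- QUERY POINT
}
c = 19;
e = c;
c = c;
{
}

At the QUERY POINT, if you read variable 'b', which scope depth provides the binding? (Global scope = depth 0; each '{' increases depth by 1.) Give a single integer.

Answer: 1

Derivation:
Step 1: declare f=49 at depth 0
Step 2: declare c=(read f)=49 at depth 0
Step 3: declare a=(read f)=49 at depth 0
Step 4: declare a=25 at depth 0
Step 5: declare a=(read c)=49 at depth 0
Step 6: declare a=15 at depth 0
Step 7: enter scope (depth=1)
Step 8: declare b=(read f)=49 at depth 1
Visible at query point: a=15 b=49 c=49 f=49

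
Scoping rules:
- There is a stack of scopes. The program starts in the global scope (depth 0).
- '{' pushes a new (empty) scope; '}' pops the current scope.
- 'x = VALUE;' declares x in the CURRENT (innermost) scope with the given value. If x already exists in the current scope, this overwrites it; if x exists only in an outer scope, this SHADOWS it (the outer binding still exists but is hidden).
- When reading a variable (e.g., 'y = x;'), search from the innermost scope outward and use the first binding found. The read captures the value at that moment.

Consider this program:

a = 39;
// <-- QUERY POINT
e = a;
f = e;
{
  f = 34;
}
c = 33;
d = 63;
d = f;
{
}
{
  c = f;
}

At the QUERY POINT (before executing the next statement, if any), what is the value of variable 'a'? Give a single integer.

Step 1: declare a=39 at depth 0
Visible at query point: a=39

Answer: 39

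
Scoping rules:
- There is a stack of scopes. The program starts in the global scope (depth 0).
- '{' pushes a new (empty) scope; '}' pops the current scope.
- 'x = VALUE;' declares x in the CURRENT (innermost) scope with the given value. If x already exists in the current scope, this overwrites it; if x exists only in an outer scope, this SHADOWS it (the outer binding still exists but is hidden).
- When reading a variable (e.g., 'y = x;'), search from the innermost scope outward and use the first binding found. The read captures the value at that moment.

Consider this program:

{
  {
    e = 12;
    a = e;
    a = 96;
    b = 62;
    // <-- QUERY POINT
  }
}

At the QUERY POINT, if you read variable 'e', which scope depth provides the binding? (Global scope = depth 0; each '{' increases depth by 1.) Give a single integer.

Step 1: enter scope (depth=1)
Step 2: enter scope (depth=2)
Step 3: declare e=12 at depth 2
Step 4: declare a=(read e)=12 at depth 2
Step 5: declare a=96 at depth 2
Step 6: declare b=62 at depth 2
Visible at query point: a=96 b=62 e=12

Answer: 2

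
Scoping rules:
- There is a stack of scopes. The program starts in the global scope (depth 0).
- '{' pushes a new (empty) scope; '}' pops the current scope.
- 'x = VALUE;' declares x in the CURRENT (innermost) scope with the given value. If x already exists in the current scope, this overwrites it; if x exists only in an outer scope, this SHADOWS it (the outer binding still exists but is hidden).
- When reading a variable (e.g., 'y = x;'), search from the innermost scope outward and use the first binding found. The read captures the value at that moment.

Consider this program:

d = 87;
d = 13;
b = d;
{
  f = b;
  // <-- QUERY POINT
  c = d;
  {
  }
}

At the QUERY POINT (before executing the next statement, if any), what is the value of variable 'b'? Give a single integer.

Step 1: declare d=87 at depth 0
Step 2: declare d=13 at depth 0
Step 3: declare b=(read d)=13 at depth 0
Step 4: enter scope (depth=1)
Step 5: declare f=(read b)=13 at depth 1
Visible at query point: b=13 d=13 f=13

Answer: 13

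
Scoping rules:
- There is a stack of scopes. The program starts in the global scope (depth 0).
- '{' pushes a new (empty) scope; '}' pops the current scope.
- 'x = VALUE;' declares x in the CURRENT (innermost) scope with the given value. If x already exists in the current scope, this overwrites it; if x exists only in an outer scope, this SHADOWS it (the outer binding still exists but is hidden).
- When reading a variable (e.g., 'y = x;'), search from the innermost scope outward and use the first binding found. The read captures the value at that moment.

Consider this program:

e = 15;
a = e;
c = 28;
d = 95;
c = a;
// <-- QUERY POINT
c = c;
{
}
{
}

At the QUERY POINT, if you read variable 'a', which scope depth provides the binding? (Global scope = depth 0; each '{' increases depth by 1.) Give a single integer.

Answer: 0

Derivation:
Step 1: declare e=15 at depth 0
Step 2: declare a=(read e)=15 at depth 0
Step 3: declare c=28 at depth 0
Step 4: declare d=95 at depth 0
Step 5: declare c=(read a)=15 at depth 0
Visible at query point: a=15 c=15 d=95 e=15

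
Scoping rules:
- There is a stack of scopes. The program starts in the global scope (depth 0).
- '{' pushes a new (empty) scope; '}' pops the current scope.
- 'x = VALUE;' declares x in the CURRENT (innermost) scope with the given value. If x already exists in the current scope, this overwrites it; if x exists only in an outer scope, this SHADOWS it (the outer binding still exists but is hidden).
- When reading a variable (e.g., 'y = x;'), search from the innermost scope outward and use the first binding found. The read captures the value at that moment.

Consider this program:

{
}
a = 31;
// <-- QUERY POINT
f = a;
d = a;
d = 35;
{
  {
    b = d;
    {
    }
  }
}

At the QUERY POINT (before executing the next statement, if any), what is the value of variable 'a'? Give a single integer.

Answer: 31

Derivation:
Step 1: enter scope (depth=1)
Step 2: exit scope (depth=0)
Step 3: declare a=31 at depth 0
Visible at query point: a=31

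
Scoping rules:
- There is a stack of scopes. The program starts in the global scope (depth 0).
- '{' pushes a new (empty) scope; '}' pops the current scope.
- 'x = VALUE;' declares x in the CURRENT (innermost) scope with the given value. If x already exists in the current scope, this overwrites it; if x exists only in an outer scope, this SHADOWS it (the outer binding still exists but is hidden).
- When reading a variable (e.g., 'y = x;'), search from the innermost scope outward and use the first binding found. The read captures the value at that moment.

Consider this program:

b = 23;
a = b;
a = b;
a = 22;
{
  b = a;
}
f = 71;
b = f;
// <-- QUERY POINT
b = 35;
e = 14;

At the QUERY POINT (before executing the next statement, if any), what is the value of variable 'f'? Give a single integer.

Step 1: declare b=23 at depth 0
Step 2: declare a=(read b)=23 at depth 0
Step 3: declare a=(read b)=23 at depth 0
Step 4: declare a=22 at depth 0
Step 5: enter scope (depth=1)
Step 6: declare b=(read a)=22 at depth 1
Step 7: exit scope (depth=0)
Step 8: declare f=71 at depth 0
Step 9: declare b=(read f)=71 at depth 0
Visible at query point: a=22 b=71 f=71

Answer: 71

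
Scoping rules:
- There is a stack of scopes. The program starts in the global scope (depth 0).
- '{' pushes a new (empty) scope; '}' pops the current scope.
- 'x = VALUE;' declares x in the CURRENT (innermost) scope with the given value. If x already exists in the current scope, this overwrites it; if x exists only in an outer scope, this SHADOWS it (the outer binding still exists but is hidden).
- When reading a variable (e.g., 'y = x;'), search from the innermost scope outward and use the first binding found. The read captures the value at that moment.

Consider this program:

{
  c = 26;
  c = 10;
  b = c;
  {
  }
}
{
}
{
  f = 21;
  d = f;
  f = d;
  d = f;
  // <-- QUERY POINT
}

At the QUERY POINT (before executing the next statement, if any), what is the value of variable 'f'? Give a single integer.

Answer: 21

Derivation:
Step 1: enter scope (depth=1)
Step 2: declare c=26 at depth 1
Step 3: declare c=10 at depth 1
Step 4: declare b=(read c)=10 at depth 1
Step 5: enter scope (depth=2)
Step 6: exit scope (depth=1)
Step 7: exit scope (depth=0)
Step 8: enter scope (depth=1)
Step 9: exit scope (depth=0)
Step 10: enter scope (depth=1)
Step 11: declare f=21 at depth 1
Step 12: declare d=(read f)=21 at depth 1
Step 13: declare f=(read d)=21 at depth 1
Step 14: declare d=(read f)=21 at depth 1
Visible at query point: d=21 f=21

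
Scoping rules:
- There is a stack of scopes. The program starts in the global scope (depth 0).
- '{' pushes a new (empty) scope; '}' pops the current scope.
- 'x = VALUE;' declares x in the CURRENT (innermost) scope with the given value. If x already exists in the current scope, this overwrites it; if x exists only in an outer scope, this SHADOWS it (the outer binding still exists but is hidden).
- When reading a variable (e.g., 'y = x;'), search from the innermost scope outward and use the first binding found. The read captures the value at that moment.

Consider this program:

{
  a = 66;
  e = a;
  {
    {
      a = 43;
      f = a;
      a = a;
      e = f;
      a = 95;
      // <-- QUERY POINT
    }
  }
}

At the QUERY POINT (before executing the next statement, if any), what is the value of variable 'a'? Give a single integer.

Step 1: enter scope (depth=1)
Step 2: declare a=66 at depth 1
Step 3: declare e=(read a)=66 at depth 1
Step 4: enter scope (depth=2)
Step 5: enter scope (depth=3)
Step 6: declare a=43 at depth 3
Step 7: declare f=(read a)=43 at depth 3
Step 8: declare a=(read a)=43 at depth 3
Step 9: declare e=(read f)=43 at depth 3
Step 10: declare a=95 at depth 3
Visible at query point: a=95 e=43 f=43

Answer: 95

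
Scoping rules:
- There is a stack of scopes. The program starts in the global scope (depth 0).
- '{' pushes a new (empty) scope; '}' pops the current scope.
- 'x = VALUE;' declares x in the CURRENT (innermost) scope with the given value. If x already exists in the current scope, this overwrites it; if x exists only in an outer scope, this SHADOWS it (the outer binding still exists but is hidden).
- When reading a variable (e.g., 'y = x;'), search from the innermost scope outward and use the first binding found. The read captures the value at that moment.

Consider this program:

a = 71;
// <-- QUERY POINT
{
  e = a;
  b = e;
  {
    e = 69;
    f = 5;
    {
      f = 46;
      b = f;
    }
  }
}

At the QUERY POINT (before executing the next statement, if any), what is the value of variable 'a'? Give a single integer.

Step 1: declare a=71 at depth 0
Visible at query point: a=71

Answer: 71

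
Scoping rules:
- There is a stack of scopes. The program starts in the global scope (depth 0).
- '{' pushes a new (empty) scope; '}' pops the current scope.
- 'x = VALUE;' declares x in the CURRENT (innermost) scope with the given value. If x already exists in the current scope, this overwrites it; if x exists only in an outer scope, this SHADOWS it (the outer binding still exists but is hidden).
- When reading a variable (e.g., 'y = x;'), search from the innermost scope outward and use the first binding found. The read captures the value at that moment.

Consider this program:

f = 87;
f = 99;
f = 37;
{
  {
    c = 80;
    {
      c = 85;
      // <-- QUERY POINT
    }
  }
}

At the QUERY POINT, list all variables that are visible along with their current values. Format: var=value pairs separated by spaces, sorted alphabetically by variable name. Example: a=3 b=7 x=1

Answer: c=85 f=37

Derivation:
Step 1: declare f=87 at depth 0
Step 2: declare f=99 at depth 0
Step 3: declare f=37 at depth 0
Step 4: enter scope (depth=1)
Step 5: enter scope (depth=2)
Step 6: declare c=80 at depth 2
Step 7: enter scope (depth=3)
Step 8: declare c=85 at depth 3
Visible at query point: c=85 f=37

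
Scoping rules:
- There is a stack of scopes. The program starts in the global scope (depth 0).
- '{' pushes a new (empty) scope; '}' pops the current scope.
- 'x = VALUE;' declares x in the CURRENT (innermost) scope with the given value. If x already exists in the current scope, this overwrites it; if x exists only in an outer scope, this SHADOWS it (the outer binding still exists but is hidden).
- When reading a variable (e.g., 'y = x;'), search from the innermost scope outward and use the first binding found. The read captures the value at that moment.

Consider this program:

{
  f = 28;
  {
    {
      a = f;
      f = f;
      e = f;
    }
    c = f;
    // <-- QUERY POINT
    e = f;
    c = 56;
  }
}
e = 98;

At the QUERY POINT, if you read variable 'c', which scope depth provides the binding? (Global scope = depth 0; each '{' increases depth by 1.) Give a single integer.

Step 1: enter scope (depth=1)
Step 2: declare f=28 at depth 1
Step 3: enter scope (depth=2)
Step 4: enter scope (depth=3)
Step 5: declare a=(read f)=28 at depth 3
Step 6: declare f=(read f)=28 at depth 3
Step 7: declare e=(read f)=28 at depth 3
Step 8: exit scope (depth=2)
Step 9: declare c=(read f)=28 at depth 2
Visible at query point: c=28 f=28

Answer: 2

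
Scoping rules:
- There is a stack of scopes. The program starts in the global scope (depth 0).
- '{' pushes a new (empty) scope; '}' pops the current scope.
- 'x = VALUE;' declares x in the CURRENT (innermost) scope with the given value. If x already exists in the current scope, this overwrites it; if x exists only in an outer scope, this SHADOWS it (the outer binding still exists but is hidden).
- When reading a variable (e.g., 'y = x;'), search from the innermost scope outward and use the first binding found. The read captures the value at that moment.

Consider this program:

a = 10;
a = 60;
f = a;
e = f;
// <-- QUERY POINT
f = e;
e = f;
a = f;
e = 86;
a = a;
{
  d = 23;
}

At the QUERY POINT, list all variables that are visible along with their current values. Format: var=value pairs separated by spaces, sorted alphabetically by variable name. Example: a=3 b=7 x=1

Answer: a=60 e=60 f=60

Derivation:
Step 1: declare a=10 at depth 0
Step 2: declare a=60 at depth 0
Step 3: declare f=(read a)=60 at depth 0
Step 4: declare e=(read f)=60 at depth 0
Visible at query point: a=60 e=60 f=60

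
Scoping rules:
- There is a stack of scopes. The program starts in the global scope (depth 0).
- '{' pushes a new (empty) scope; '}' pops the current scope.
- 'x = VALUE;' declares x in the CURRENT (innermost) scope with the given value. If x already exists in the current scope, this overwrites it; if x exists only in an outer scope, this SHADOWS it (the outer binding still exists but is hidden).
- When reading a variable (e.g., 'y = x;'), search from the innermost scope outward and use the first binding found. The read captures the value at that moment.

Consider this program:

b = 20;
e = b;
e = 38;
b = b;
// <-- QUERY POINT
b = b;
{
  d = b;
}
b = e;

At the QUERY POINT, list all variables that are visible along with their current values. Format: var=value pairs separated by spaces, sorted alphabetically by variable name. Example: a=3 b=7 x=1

Step 1: declare b=20 at depth 0
Step 2: declare e=(read b)=20 at depth 0
Step 3: declare e=38 at depth 0
Step 4: declare b=(read b)=20 at depth 0
Visible at query point: b=20 e=38

Answer: b=20 e=38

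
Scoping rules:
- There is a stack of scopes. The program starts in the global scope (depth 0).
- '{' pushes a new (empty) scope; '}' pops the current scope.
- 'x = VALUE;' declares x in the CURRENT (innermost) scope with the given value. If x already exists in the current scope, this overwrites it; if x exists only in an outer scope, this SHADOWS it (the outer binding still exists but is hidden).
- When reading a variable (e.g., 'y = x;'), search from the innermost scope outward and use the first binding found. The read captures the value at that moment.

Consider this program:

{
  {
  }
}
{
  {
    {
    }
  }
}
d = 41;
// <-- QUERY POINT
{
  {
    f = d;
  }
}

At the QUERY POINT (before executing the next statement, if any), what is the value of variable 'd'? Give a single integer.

Step 1: enter scope (depth=1)
Step 2: enter scope (depth=2)
Step 3: exit scope (depth=1)
Step 4: exit scope (depth=0)
Step 5: enter scope (depth=1)
Step 6: enter scope (depth=2)
Step 7: enter scope (depth=3)
Step 8: exit scope (depth=2)
Step 9: exit scope (depth=1)
Step 10: exit scope (depth=0)
Step 11: declare d=41 at depth 0
Visible at query point: d=41

Answer: 41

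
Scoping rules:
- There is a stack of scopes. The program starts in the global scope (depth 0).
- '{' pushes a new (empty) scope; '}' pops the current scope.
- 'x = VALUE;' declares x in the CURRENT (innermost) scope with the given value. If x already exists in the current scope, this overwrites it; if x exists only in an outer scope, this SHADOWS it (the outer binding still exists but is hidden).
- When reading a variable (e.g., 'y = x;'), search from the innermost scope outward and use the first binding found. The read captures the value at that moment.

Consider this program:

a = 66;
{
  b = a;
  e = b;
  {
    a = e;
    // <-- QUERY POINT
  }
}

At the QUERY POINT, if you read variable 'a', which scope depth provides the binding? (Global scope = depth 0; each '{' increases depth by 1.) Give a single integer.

Step 1: declare a=66 at depth 0
Step 2: enter scope (depth=1)
Step 3: declare b=(read a)=66 at depth 1
Step 4: declare e=(read b)=66 at depth 1
Step 5: enter scope (depth=2)
Step 6: declare a=(read e)=66 at depth 2
Visible at query point: a=66 b=66 e=66

Answer: 2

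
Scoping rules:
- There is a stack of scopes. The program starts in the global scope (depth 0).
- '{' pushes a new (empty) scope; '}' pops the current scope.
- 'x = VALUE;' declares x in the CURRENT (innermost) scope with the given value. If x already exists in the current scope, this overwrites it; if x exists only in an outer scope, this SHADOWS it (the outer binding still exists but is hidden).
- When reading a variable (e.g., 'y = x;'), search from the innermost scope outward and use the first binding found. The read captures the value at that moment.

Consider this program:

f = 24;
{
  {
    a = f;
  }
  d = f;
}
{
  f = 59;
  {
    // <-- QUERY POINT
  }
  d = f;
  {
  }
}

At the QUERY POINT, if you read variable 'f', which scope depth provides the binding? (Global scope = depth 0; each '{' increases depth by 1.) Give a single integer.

Step 1: declare f=24 at depth 0
Step 2: enter scope (depth=1)
Step 3: enter scope (depth=2)
Step 4: declare a=(read f)=24 at depth 2
Step 5: exit scope (depth=1)
Step 6: declare d=(read f)=24 at depth 1
Step 7: exit scope (depth=0)
Step 8: enter scope (depth=1)
Step 9: declare f=59 at depth 1
Step 10: enter scope (depth=2)
Visible at query point: f=59

Answer: 1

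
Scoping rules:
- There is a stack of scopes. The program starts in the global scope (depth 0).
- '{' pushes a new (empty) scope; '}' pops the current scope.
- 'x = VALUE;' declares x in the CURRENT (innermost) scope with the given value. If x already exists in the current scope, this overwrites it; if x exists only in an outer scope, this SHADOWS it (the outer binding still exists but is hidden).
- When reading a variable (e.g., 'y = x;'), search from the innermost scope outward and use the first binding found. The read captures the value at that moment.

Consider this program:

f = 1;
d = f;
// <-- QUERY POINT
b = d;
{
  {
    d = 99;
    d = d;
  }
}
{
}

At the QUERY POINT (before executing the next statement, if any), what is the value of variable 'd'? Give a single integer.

Answer: 1

Derivation:
Step 1: declare f=1 at depth 0
Step 2: declare d=(read f)=1 at depth 0
Visible at query point: d=1 f=1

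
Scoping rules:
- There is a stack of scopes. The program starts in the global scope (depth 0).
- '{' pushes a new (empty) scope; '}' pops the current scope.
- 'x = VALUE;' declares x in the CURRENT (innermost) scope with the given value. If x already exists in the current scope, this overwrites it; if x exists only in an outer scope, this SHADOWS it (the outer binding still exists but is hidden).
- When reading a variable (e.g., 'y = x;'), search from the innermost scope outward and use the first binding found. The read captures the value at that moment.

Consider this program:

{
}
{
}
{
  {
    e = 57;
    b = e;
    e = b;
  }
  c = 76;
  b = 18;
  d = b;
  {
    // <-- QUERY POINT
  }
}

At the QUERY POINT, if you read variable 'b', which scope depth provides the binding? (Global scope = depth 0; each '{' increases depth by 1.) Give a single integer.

Answer: 1

Derivation:
Step 1: enter scope (depth=1)
Step 2: exit scope (depth=0)
Step 3: enter scope (depth=1)
Step 4: exit scope (depth=0)
Step 5: enter scope (depth=1)
Step 6: enter scope (depth=2)
Step 7: declare e=57 at depth 2
Step 8: declare b=(read e)=57 at depth 2
Step 9: declare e=(read b)=57 at depth 2
Step 10: exit scope (depth=1)
Step 11: declare c=76 at depth 1
Step 12: declare b=18 at depth 1
Step 13: declare d=(read b)=18 at depth 1
Step 14: enter scope (depth=2)
Visible at query point: b=18 c=76 d=18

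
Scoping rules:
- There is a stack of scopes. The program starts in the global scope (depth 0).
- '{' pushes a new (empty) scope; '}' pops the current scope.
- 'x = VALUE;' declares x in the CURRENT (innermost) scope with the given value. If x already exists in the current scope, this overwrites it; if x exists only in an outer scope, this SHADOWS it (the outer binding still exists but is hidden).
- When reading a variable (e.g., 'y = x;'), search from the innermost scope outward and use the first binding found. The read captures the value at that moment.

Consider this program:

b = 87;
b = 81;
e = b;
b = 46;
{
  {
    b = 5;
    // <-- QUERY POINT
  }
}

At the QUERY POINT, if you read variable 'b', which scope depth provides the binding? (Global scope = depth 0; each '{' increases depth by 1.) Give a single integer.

Answer: 2

Derivation:
Step 1: declare b=87 at depth 0
Step 2: declare b=81 at depth 0
Step 3: declare e=(read b)=81 at depth 0
Step 4: declare b=46 at depth 0
Step 5: enter scope (depth=1)
Step 6: enter scope (depth=2)
Step 7: declare b=5 at depth 2
Visible at query point: b=5 e=81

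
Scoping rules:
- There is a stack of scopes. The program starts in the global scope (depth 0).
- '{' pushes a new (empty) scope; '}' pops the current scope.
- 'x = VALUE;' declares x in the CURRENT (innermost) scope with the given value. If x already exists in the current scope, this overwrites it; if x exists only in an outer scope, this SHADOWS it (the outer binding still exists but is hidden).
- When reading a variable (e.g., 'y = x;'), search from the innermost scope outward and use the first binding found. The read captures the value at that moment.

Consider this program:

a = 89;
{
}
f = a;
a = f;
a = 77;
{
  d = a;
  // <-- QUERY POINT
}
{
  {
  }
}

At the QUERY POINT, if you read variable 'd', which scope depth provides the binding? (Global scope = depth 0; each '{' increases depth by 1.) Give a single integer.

Answer: 1

Derivation:
Step 1: declare a=89 at depth 0
Step 2: enter scope (depth=1)
Step 3: exit scope (depth=0)
Step 4: declare f=(read a)=89 at depth 0
Step 5: declare a=(read f)=89 at depth 0
Step 6: declare a=77 at depth 0
Step 7: enter scope (depth=1)
Step 8: declare d=(read a)=77 at depth 1
Visible at query point: a=77 d=77 f=89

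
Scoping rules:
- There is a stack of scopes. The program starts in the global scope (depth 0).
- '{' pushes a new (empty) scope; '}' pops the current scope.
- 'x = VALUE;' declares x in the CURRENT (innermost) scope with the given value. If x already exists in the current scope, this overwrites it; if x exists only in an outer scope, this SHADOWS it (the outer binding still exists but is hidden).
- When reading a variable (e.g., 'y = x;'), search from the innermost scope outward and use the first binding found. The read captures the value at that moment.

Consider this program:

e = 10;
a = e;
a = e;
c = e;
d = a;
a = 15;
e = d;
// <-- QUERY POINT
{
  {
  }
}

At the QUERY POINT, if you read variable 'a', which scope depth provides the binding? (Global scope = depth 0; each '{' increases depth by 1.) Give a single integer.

Step 1: declare e=10 at depth 0
Step 2: declare a=(read e)=10 at depth 0
Step 3: declare a=(read e)=10 at depth 0
Step 4: declare c=(read e)=10 at depth 0
Step 5: declare d=(read a)=10 at depth 0
Step 6: declare a=15 at depth 0
Step 7: declare e=(read d)=10 at depth 0
Visible at query point: a=15 c=10 d=10 e=10

Answer: 0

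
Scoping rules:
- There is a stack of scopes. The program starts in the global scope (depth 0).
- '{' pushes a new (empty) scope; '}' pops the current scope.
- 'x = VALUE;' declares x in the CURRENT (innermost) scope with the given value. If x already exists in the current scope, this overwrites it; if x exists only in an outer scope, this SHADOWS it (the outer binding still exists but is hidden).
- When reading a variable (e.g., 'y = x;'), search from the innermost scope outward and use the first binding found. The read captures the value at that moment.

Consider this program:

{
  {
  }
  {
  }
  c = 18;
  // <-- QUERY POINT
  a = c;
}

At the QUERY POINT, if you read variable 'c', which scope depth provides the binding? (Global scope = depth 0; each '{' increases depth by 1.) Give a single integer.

Step 1: enter scope (depth=1)
Step 2: enter scope (depth=2)
Step 3: exit scope (depth=1)
Step 4: enter scope (depth=2)
Step 5: exit scope (depth=1)
Step 6: declare c=18 at depth 1
Visible at query point: c=18

Answer: 1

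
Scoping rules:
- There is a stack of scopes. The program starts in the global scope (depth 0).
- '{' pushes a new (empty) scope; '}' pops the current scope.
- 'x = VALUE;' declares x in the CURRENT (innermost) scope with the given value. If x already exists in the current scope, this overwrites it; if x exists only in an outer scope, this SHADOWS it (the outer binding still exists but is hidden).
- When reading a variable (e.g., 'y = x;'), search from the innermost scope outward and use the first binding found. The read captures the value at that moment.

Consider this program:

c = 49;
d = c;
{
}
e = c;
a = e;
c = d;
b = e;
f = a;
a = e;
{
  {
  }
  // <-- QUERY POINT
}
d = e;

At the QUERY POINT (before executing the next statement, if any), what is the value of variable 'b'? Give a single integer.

Answer: 49

Derivation:
Step 1: declare c=49 at depth 0
Step 2: declare d=(read c)=49 at depth 0
Step 3: enter scope (depth=1)
Step 4: exit scope (depth=0)
Step 5: declare e=(read c)=49 at depth 0
Step 6: declare a=(read e)=49 at depth 0
Step 7: declare c=(read d)=49 at depth 0
Step 8: declare b=(read e)=49 at depth 0
Step 9: declare f=(read a)=49 at depth 0
Step 10: declare a=(read e)=49 at depth 0
Step 11: enter scope (depth=1)
Step 12: enter scope (depth=2)
Step 13: exit scope (depth=1)
Visible at query point: a=49 b=49 c=49 d=49 e=49 f=49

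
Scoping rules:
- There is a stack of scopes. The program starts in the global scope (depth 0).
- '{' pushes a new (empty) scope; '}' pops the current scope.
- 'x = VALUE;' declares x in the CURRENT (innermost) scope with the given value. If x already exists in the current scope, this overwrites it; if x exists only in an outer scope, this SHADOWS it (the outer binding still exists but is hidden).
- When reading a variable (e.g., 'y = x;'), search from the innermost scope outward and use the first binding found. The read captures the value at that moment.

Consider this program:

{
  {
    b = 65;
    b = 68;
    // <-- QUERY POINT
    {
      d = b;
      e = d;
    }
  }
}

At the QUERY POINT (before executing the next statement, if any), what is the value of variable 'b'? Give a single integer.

Answer: 68

Derivation:
Step 1: enter scope (depth=1)
Step 2: enter scope (depth=2)
Step 3: declare b=65 at depth 2
Step 4: declare b=68 at depth 2
Visible at query point: b=68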